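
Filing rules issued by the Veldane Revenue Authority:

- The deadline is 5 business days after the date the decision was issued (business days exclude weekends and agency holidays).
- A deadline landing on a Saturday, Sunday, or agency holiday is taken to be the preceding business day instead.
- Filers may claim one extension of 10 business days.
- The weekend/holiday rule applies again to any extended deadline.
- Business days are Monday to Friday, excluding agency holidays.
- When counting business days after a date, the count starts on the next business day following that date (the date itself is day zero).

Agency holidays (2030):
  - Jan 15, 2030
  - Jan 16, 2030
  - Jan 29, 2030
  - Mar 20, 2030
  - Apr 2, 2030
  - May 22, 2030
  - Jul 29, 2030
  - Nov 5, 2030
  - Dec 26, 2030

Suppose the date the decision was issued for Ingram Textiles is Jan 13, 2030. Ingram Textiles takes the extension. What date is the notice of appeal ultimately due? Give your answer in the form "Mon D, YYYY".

Feb 6, 2030

Starting the day after Jan 13, 2030 and counting 5 business days lands on Jan 22, 2030.
Since Jan 22, 2030 is a Tuesday and not a holiday, the date is unchanged.
Applying the 10-business-day extension: 10 business days after Jan 22, 2030 is Feb 6, 2030.
Feb 6, 2030 is a Wednesday and not a listed holiday, so it stands.
Final deadline: Feb 6, 2030.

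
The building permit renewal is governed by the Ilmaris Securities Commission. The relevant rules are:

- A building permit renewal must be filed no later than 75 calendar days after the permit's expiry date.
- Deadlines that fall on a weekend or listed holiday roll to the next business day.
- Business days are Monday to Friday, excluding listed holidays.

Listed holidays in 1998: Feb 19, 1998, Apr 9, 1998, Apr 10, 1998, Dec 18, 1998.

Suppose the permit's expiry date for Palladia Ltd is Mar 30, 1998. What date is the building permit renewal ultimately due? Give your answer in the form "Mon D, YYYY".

Jun 15, 1998

Adding 75 calendar days to Mar 30, 1998 gives Jun 13, 1998.
Jun 13, 1998 is a Saturday; the next business day is Jun 15, 1998 (Monday).
The final due date is Jun 15, 1998.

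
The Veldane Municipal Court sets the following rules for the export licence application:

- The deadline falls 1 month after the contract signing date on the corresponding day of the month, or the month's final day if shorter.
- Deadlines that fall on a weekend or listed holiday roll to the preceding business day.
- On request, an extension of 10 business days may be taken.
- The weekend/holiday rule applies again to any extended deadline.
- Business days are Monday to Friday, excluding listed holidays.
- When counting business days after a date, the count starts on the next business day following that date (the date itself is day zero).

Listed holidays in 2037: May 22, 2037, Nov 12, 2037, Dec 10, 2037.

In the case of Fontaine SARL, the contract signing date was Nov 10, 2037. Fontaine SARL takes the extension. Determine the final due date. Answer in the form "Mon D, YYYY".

Dec 24, 2037

1 month from Nov 10, 2037 is Dec 10, 2037.
Because Dec 10, 2037 is a listed holiday, the deadline becomes Dec 9, 2037 (Wednesday).
Counting 10 further business days from Dec 9, 2037 reaches Dec 24, 2037.
Dec 24, 2037 falls on a Thursday, which is a business day, so no adjustment is needed.
Final deadline: Dec 24, 2037.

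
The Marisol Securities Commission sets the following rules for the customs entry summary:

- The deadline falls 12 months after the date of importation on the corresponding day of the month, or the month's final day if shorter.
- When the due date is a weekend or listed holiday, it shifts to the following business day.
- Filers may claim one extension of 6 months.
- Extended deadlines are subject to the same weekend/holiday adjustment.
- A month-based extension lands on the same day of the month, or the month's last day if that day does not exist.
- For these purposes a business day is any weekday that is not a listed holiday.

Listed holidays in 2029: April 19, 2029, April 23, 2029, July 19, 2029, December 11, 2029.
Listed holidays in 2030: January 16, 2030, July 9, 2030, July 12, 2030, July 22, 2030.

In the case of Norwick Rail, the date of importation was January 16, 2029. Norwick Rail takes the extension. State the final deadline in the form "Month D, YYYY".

12 months from January 16, 2029 is January 16, 2030.
Because January 16, 2030 is a listed holiday, the deadline becomes January 17, 2030 (Thursday).
Applying the 6 months extension: 6 months after January 17, 2030 is July 17, 2030.
July 17, 2030 is a Wednesday and not a listed holiday, so it stands.
Deadline: July 17, 2030.

July 17, 2030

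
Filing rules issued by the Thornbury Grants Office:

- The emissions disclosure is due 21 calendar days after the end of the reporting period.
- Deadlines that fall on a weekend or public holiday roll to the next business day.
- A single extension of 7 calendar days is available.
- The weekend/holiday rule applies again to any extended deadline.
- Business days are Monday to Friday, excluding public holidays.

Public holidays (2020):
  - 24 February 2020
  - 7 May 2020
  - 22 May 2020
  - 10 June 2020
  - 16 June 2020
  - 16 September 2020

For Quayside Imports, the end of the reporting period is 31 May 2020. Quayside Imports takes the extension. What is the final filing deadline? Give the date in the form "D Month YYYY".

29 June 2020

Trigger date 31 May 2020 + 21 calendar days = 21 June 2020.
21 June 2020 falls on a Sunday. Rolling to the next business day gives 22 June 2020, a Monday.
The 7-calendar-day extension moves the deadline from 22 June 2020 to 29 June 2020.
Since 29 June 2020 is a Monday and not a holiday, the date is unchanged.
The final due date is 29 June 2020.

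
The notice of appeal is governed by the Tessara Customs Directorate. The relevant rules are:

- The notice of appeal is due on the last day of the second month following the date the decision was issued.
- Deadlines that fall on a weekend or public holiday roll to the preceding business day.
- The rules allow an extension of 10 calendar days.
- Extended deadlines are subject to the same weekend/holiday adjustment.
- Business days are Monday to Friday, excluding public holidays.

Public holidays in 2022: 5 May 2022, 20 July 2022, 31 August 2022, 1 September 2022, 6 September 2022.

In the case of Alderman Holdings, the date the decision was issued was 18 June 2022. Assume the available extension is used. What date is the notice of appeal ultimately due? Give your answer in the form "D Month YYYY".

The second month after 18 June 2022 is August 2022, whose last day is 31 August 2022.
31 August 2022 is a listed holiday, so it moves to the preceding business day, 30 August 2022 (Tuesday).
With the 10-day extension, 30 August 2022 becomes 9 September 2022.
9 September 2022 falls on a Friday, which is a business day, so no adjustment is needed.
The final due date is 9 September 2022.

9 September 2022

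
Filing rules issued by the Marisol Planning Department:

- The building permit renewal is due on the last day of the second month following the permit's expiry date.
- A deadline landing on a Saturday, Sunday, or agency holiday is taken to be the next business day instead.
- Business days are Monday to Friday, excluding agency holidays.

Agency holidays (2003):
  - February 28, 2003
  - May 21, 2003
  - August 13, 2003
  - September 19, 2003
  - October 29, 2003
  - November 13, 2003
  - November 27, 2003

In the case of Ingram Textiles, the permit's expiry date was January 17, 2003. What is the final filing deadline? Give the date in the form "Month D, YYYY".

The second month after January 17, 2003 is March 2003, whose last day is March 31, 2003.
March 31, 2003 falls on a Monday, which is a business day, so no adjustment is needed.
Deadline: March 31, 2003.

March 31, 2003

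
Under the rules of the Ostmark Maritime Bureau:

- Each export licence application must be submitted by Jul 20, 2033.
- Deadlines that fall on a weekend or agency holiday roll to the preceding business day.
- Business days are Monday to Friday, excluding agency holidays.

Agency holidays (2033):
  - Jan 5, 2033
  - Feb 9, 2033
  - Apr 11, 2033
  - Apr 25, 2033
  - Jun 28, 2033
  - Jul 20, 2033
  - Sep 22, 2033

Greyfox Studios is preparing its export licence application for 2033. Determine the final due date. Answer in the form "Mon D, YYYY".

Jul 19, 2033

The stated deadline is Jul 20, 2033.
Jul 20, 2033 is a listed holiday; the preceding business day is Jul 19, 2033 (Tuesday).
The final due date is Jul 19, 2033.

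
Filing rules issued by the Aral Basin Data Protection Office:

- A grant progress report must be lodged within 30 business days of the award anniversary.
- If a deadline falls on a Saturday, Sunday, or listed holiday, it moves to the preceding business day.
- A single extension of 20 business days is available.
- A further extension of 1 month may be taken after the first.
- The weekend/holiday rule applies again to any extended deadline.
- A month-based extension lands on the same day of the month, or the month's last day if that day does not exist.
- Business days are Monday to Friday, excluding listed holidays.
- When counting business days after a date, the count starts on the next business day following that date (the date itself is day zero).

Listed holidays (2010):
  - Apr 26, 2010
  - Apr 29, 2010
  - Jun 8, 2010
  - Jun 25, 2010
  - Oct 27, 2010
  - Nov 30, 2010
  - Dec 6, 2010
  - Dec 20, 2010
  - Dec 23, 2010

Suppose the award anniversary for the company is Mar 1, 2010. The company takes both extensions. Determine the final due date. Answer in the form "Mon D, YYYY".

Jun 11, 2010

Counting 30 business days after Mar 1, 2010 (skipping weekends and listed holidays) reaches Apr 12, 2010.
Apr 12, 2010 (Monday) is already a business day.
Applying the 20-business-day extension: 20 business days after Apr 12, 2010 is May 12, 2010.
May 12, 2010 is a Wednesday and not a listed holiday, so it stands.
Add 1 month to May 12, 2010: Jun 12, 2010.
Jun 12, 2010 falls on a Saturday. Rolling to the preceding business day gives Jun 11, 2010, a Friday.
The final due date is Jun 11, 2010.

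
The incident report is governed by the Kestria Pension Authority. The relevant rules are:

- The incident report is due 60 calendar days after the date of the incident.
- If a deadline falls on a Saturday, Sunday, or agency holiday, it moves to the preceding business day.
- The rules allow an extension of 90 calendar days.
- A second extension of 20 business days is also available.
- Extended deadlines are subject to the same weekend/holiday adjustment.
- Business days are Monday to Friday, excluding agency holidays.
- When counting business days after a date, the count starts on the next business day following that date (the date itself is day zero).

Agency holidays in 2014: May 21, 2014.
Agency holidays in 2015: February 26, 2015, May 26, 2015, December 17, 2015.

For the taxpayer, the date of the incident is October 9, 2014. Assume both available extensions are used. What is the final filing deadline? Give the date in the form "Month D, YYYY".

April 3, 2015

Trigger date October 9, 2014 + 60 calendar days = December 8, 2014.
December 8, 2014 is a Monday and not a listed holiday, so it stands.
Applying the 90-calendar-day extension: December 8, 2014 + 90 days = March 8, 2015.
March 8, 2015 is a Sunday, so it moves to the preceding business day, March 6, 2015 (Friday).
Counting 20 further business days from March 6, 2015 reaches April 3, 2015.
Since April 3, 2015 is a Friday and not a holiday, the date is unchanged.
Final deadline: April 3, 2015.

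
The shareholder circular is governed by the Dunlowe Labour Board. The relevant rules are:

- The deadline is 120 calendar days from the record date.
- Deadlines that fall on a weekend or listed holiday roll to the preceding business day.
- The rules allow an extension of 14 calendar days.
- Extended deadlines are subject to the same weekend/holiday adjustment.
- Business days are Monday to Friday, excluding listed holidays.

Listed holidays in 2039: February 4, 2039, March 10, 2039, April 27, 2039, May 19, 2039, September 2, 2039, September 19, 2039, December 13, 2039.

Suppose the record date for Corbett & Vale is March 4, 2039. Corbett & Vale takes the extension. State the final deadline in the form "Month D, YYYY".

From March 4, 2039, 120 calendar days later is July 2, 2039.
Because July 2, 2039 is a Saturday, the deadline becomes July 1, 2039 (Friday).
The 14-calendar-day extension moves the deadline from July 1, 2039 to July 15, 2039.
Since July 15, 2039 is a Friday and not a holiday, the date is unchanged.
So the filing is due July 15, 2039.

July 15, 2039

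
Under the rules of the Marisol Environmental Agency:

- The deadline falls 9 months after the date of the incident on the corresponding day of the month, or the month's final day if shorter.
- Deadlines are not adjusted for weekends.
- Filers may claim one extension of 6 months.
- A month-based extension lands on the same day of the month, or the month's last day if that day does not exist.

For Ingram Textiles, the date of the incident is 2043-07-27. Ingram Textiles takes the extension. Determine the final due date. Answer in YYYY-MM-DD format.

2044-10-27

Moving 9 months forward from 2043-07-27 on the corresponding day gives 2044-04-27.
2044-04-27 falls on a Wednesday. The rules make no weekend/holiday allowance, so it remains 2044-04-27.
Applying the 6 months extension: 6 months after 2044-04-27 is 2044-10-27.
No adjustment is made for weekends or holidays, so 2044-10-27 stands.
The final due date is 2044-10-27.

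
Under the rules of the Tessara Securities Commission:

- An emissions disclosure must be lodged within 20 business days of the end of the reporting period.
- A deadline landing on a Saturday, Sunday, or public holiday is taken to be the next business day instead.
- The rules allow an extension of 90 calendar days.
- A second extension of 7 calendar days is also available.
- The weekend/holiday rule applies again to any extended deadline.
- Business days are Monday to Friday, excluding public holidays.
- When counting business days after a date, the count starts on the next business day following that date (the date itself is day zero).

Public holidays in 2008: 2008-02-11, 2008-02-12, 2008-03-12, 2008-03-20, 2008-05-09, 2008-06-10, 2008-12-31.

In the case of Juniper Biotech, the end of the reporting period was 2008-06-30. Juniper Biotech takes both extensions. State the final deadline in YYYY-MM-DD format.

Starting the day after 2008-06-30 and counting 20 business days lands on 2008-07-28.
Since 2008-07-28 is a Monday and not a holiday, the date is unchanged.
Add the 90 calendar-day extension to 2008-07-28: 2008-10-26.
2008-10-26 is a Sunday; the next business day is 2008-10-27 (Monday).
The 7-calendar-day extension moves the deadline from 2008-10-27 to 2008-11-03.
2008-11-03 falls on a Monday, which is a business day, so no adjustment is needed.
The final due date is 2008-11-03.

2008-11-03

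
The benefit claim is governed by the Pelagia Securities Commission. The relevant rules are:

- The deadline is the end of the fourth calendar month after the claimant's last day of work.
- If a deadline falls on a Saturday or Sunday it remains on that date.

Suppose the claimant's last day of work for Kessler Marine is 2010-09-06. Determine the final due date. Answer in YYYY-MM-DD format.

2011-01-31

4 months after 2010-09-06 falls in January 2011; the last day of that month is 2011-01-31.
2011-01-31 is a Monday; no weekend or holiday adjustment applies.
So the filing is due 2011-01-31.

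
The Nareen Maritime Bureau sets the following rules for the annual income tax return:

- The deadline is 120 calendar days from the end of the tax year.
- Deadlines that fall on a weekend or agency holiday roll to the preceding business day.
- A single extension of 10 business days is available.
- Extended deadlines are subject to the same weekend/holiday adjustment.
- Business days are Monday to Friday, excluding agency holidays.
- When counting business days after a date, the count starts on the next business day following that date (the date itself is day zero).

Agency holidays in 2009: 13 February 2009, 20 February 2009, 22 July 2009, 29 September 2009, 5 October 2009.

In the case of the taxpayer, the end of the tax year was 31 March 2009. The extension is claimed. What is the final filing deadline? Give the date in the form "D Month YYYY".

12 August 2009

Trigger date 31 March 2009 + 120 calendar days = 29 July 2009.
29 July 2009 is a Wednesday and not a listed holiday, so it stands.
Applying the 10-business-day extension: 10 business days after 29 July 2009 is 12 August 2009.
Since 12 August 2009 is a Wednesday and not a holiday, the date is unchanged.
So the filing is due 12 August 2009.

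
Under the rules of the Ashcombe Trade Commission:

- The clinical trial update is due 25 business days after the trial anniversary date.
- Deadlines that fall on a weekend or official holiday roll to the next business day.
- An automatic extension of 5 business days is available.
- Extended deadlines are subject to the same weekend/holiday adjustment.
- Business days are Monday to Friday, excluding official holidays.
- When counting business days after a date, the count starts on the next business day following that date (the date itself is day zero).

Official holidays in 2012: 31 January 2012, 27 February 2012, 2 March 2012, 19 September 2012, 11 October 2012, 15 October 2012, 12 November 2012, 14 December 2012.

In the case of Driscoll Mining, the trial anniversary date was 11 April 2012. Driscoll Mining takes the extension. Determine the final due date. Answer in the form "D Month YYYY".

23 May 2012

25 business days after 11 April 2012, excluding weekends and holidays, is 16 May 2012.
16 May 2012 (Wednesday) is already a business day.
The 5-business-day extension runs from 16 May 2012 to 23 May 2012.
Since 23 May 2012 is a Wednesday and not a holiday, the date is unchanged.
Deadline: 23 May 2012.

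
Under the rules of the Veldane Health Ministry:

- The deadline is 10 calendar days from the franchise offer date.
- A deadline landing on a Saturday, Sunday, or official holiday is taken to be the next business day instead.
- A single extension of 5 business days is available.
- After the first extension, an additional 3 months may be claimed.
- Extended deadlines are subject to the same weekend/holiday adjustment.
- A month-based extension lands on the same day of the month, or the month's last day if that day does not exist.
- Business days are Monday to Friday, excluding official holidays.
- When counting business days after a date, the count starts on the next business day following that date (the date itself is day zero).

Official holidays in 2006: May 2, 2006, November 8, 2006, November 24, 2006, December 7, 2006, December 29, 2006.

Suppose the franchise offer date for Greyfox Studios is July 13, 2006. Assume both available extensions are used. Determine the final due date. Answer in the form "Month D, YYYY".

October 31, 2006

Adding 10 calendar days to July 13, 2006 gives July 23, 2006.
July 23, 2006 is a Sunday; the next business day is July 24, 2006 (Monday).
Applying the 5-business-day extension: 5 business days after July 24, 2006 is July 31, 2006.
July 31, 2006 is a Monday and not a listed holiday, so it stands.
Applying the 3 months extension: 3 months after July 31, 2006 is October 31, 2006.
October 31, 2006 (Tuesday) is already a business day.
So the filing is due October 31, 2006.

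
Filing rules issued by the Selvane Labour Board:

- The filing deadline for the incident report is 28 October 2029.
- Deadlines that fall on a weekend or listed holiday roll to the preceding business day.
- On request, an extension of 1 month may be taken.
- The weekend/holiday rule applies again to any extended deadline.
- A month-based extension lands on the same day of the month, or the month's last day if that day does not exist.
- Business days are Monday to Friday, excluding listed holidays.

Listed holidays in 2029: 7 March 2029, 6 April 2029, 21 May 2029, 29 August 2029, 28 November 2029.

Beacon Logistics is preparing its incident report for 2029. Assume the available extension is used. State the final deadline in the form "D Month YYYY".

26 November 2029

The statutory due date is 28 October 2029.
28 October 2029 is a Sunday, so it moves to the preceding business day, 26 October 2029 (Friday).
Add 1 month to 26 October 2029: 26 November 2029.
Since 26 November 2029 is a Monday and not a holiday, the date is unchanged.
So the filing is due 26 November 2029.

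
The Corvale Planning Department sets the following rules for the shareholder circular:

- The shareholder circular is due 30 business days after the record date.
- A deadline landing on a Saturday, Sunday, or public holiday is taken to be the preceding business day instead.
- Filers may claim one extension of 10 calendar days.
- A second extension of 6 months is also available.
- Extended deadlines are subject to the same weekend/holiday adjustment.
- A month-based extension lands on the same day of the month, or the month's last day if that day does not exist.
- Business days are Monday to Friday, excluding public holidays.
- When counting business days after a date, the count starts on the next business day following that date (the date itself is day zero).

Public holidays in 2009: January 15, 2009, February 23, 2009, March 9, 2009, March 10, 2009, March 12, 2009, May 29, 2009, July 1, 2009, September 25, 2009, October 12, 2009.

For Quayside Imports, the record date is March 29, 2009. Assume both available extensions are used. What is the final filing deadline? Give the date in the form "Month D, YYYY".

Counting 30 business days after March 29, 2009 (skipping weekends and listed holidays) reaches May 8, 2009.
Since May 8, 2009 is a Friday and not a holiday, the date is unchanged.
Add the 10 calendar-day extension to May 8, 2009: May 18, 2009.
Since May 18, 2009 is a Monday and not a holiday, the date is unchanged.
Applying the 6 months extension: 6 months after May 18, 2009 is November 18, 2009.
November 18, 2009 is a Wednesday and not a listed holiday, so it stands.
So the filing is due November 18, 2009.

November 18, 2009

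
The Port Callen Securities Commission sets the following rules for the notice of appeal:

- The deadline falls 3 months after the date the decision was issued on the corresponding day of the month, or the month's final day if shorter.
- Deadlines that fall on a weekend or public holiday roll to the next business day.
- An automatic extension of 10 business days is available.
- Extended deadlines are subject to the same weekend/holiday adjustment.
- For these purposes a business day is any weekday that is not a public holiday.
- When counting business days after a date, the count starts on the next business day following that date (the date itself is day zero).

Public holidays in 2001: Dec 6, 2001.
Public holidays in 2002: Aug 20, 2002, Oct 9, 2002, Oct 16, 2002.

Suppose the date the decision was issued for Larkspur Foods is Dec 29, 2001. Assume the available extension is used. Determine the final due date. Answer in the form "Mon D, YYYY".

Moving 3 months forward from Dec 29, 2001 on the corresponding day gives Mar 29, 2002.
Since Mar 29, 2002 is a Friday and not a holiday, the date is unchanged.
Counting 10 further business days from Mar 29, 2002 reaches Apr 12, 2002.
Since Apr 12, 2002 is a Friday and not a holiday, the date is unchanged.
Deadline: Apr 12, 2002.

Apr 12, 2002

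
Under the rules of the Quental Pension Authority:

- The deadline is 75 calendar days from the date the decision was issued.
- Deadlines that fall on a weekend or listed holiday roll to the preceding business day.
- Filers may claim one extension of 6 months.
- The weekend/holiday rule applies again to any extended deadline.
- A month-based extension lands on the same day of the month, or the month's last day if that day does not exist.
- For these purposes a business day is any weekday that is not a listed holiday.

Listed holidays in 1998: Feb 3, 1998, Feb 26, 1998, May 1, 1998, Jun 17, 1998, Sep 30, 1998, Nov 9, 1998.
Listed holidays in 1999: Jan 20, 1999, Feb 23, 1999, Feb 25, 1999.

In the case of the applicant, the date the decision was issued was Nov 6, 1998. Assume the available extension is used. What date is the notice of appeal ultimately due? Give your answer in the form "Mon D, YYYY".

Trigger date Nov 6, 1998 + 75 calendar days = Jan 20, 1999.
Jan 20, 1999 is a listed holiday, so it moves to the preceding business day, Jan 19, 1999 (Tuesday).
The 6 months extension carries Jan 19, 1999 to Jul 19, 1999.
Since Jul 19, 1999 is a Monday and not a holiday, the date is unchanged.
Deadline: Jul 19, 1999.

Jul 19, 1999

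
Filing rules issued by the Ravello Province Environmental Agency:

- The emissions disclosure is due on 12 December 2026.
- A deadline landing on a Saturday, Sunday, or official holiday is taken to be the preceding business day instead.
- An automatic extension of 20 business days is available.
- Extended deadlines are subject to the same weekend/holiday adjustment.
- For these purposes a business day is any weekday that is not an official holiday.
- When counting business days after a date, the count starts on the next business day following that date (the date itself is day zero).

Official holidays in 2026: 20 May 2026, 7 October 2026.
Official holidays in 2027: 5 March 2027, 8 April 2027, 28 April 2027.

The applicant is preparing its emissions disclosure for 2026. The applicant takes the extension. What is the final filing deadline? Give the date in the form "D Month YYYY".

8 January 2027

The statutory due date is 12 December 2026.
12 December 2026 falls on a Saturday. Rolling to the preceding business day gives 11 December 2026, a Friday.
The 20-business-day extension runs from 11 December 2026 to 8 January 2027.
8 January 2027 falls on a Friday, which is a business day, so no adjustment is needed.
Final deadline: 8 January 2027.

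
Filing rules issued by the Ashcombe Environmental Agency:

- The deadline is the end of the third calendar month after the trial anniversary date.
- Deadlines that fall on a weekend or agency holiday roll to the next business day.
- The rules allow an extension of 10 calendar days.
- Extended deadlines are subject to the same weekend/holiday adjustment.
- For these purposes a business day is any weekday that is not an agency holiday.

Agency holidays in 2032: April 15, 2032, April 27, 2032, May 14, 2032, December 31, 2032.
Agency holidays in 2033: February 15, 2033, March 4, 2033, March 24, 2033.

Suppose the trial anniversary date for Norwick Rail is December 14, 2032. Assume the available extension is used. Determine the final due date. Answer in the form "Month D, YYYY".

3 months after December 14, 2032 falls in March 2033; the last day of that month is March 31, 2033.
Since March 31, 2033 is a Thursday and not a holiday, the date is unchanged.
Add the 10 calendar-day extension to March 31, 2033: April 10, 2033.
Because April 10, 2033 is a Sunday, the deadline becomes April 11, 2033 (Monday).
Final deadline: April 11, 2033.

April 11, 2033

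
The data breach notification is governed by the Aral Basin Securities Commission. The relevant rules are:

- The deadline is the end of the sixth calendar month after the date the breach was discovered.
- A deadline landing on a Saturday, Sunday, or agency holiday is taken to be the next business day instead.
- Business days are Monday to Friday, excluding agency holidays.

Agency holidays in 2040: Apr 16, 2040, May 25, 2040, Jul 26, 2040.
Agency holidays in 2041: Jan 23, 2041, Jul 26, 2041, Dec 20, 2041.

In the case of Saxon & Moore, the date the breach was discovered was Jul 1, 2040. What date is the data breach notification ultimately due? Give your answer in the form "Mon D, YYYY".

The sixth month after Jul 1, 2040 is January 2041, whose last day is Jan 31, 2041.
Jan 31, 2041 (Thursday) is already a business day.
So the filing is due Jan 31, 2041.

Jan 31, 2041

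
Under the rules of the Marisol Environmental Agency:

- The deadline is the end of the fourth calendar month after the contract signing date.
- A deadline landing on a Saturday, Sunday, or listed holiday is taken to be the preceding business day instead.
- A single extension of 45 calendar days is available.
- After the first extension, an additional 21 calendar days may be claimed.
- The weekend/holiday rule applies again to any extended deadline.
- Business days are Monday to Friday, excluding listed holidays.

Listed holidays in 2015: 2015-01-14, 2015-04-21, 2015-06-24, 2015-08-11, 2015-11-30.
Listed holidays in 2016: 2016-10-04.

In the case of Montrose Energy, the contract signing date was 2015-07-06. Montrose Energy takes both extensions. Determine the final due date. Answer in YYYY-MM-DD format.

2016-02-01

The fourth month after 2015-07-06 is November 2015, whose last day is 2015-11-30.
2015-11-30 is a listed holiday; the preceding business day is 2015-11-27 (Friday).
The 45-calendar-day extension moves the deadline from 2015-11-27 to 2016-01-11.
Since 2016-01-11 is a Monday and not a holiday, the date is unchanged.
Add the 21 calendar-day extension to 2016-01-11: 2016-02-01.
Since 2016-02-01 is a Monday and not a holiday, the date is unchanged.
Final deadline: 2016-02-01.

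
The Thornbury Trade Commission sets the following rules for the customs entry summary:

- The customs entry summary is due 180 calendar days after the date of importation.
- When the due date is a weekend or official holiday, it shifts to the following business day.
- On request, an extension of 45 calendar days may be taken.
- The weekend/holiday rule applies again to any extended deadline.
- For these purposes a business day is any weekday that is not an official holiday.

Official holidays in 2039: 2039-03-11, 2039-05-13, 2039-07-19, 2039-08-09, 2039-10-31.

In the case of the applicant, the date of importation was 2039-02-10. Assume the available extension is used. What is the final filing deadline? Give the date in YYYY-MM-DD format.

2039-09-26

From 2039-02-10, 180 calendar days later is 2039-08-09.
2039-08-09 falls on a listed holiday. Rolling to the next business day gives 2039-08-10, a Wednesday.
Add the 45 calendar-day extension to 2039-08-10: 2039-09-24.
2039-09-24 is a Saturday, so it moves to the next business day, 2039-09-26 (Monday).
The final due date is 2039-09-26.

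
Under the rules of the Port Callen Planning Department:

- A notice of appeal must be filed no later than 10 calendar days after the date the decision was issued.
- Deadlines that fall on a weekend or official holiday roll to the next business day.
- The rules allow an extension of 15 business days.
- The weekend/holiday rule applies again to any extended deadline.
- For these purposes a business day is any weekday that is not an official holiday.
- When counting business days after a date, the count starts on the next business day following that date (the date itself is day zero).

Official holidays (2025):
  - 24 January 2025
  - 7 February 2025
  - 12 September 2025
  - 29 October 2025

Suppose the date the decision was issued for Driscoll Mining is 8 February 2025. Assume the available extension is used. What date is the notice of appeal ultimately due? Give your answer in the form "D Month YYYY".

Trigger date 8 February 2025 + 10 calendar days = 18 February 2025.
18 February 2025 (Tuesday) is already a business day.
Counting 15 further business days from 18 February 2025 reaches 11 March 2025.
11 March 2025 (Tuesday) is already a business day.
Deadline: 11 March 2025.

11 March 2025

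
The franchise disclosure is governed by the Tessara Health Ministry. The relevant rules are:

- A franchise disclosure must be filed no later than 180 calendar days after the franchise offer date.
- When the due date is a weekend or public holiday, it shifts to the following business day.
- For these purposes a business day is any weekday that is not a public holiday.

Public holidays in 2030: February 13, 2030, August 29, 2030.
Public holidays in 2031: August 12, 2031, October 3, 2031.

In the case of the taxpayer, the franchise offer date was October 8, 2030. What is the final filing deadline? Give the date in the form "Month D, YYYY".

180 calendar days after October 8, 2030 is April 6, 2031.
April 6, 2031 falls on a Sunday. Rolling to the next business day gives April 7, 2031, a Monday.
So the filing is due April 7, 2031.

April 7, 2031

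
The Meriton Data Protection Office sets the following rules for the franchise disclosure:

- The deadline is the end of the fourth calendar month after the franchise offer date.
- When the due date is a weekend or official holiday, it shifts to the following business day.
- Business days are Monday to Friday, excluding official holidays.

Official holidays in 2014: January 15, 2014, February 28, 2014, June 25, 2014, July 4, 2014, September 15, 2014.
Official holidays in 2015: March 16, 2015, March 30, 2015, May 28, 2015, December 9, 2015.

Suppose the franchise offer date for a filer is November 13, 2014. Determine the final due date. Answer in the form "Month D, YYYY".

March 31, 2015

4 months after November 13, 2014 falls in March 2015; the last day of that month is March 31, 2015.
March 31, 2015 (Tuesday) is already a business day.
Final deadline: March 31, 2015.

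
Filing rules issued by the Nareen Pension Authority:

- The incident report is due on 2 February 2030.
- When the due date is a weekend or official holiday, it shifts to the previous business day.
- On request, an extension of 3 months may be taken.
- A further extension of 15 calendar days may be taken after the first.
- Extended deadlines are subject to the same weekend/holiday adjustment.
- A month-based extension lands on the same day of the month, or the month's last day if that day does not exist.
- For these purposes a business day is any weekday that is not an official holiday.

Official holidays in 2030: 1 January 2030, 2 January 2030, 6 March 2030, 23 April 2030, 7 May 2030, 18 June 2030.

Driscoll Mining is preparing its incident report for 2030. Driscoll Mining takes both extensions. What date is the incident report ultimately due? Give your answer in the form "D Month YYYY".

16 May 2030

The statutory due date is 2 February 2030.
2 February 2030 is a Saturday, so it moves to the preceding business day, 1 February 2030 (Friday).
Applying the 3 months extension: 3 months after 1 February 2030 is 1 May 2030.
Since 1 May 2030 is a Wednesday and not a holiday, the date is unchanged.
With the 15-day extension, 1 May 2030 becomes 16 May 2030.
16 May 2030 is a Thursday and not a listed holiday, so it stands.
Deadline: 16 May 2030.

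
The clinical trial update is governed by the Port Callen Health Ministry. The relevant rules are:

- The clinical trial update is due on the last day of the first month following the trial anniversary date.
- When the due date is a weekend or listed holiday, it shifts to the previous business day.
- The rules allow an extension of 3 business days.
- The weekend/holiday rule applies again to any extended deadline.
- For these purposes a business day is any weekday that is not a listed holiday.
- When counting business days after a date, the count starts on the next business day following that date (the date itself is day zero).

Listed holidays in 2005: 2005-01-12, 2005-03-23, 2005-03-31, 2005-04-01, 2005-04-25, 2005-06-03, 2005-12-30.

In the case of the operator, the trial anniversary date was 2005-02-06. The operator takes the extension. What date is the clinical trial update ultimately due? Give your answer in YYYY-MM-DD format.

2005-04-06

The first month after 2005-02-06 is March 2005, whose last day is 2005-03-31.
2005-03-31 is a listed holiday; the preceding business day is 2005-03-30 (Wednesday).
Applying the 3-business-day extension: 3 business days after 2005-03-30 is 2005-04-06.
2005-04-06 falls on a Wednesday, which is a business day, so no adjustment is needed.
Final deadline: 2005-04-06.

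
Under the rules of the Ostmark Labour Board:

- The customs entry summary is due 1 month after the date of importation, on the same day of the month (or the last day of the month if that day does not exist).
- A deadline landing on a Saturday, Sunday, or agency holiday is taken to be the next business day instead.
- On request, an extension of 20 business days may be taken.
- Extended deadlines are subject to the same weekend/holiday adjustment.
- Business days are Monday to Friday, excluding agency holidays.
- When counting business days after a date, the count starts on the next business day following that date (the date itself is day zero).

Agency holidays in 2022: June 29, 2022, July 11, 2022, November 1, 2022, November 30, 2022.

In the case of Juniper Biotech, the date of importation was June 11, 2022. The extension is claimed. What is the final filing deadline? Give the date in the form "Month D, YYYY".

1 month after June 11, 2022, on the same day of the month, is July 11, 2022.
July 11, 2022 is a listed holiday; the next business day is July 12, 2022 (Tuesday).
The 20-business-day extension runs from July 12, 2022 to August 9, 2022.
August 9, 2022 (Tuesday) is already a business day.
Final deadline: August 9, 2022.

August 9, 2022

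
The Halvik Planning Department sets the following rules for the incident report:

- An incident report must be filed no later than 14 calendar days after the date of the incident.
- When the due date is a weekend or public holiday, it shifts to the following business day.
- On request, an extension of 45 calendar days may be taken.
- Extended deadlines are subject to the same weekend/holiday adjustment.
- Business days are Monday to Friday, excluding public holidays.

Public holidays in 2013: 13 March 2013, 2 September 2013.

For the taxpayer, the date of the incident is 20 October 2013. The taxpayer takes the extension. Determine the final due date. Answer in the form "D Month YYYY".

14 calendar days after 20 October 2013 is 3 November 2013.
3 November 2013 falls on a Sunday. Rolling to the next business day gives 4 November 2013, a Monday.
Add the 45 calendar-day extension to 4 November 2013: 19 December 2013.
19 December 2013 (Thursday) is already a business day.
So the filing is due 19 December 2013.

19 December 2013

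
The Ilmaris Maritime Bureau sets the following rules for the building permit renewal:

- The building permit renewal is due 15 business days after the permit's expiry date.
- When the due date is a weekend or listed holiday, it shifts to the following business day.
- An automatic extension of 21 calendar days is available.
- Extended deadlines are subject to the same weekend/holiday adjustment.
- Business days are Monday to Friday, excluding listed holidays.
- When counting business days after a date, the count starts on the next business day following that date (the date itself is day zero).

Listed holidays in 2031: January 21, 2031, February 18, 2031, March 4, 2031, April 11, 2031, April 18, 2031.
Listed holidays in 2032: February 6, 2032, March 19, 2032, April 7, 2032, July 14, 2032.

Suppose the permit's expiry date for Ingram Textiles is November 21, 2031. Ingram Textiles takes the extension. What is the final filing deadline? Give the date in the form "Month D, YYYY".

Starting the day after November 21, 2031 and counting 15 business days lands on December 12, 2031.
Since December 12, 2031 is a Friday and not a holiday, the date is unchanged.
Applying the 21-calendar-day extension: December 12, 2031 + 21 days = January 2, 2032.
January 2, 2032 (Friday) is already a business day.
Final deadline: January 2, 2032.

January 2, 2032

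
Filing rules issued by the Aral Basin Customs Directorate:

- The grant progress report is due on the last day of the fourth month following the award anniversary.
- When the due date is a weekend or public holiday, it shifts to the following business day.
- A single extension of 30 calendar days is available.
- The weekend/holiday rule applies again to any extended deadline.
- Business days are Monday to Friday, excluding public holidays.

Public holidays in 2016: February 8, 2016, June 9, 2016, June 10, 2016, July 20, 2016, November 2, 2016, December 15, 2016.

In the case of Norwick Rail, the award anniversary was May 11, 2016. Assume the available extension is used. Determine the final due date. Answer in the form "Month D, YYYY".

The fourth month after May 11, 2016 is September 2016, whose last day is September 30, 2016.
Since September 30, 2016 is a Friday and not a holiday, the date is unchanged.
With the 30-day extension, September 30, 2016 becomes October 30, 2016.
October 30, 2016 is a Sunday; the next business day is October 31, 2016 (Monday).
The final due date is October 31, 2016.

October 31, 2016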